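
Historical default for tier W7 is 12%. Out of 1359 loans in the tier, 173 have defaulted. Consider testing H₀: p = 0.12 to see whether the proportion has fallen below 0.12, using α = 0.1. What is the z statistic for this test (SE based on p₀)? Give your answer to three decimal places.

z = 0.828

p̂ = 173/1359 ≈ 0.127299.
Under H₀, SE = √(0.12·0.88/1359) = √(7.77042e-05) = 0.008815.
z = (0.127299 − 0.12)/0.008815 = 0.007299/0.008815 = 0.828.
p-value = P(Z < 0.828) ≈ 0.7962; since p > α = 0.1, fail to reject H₀.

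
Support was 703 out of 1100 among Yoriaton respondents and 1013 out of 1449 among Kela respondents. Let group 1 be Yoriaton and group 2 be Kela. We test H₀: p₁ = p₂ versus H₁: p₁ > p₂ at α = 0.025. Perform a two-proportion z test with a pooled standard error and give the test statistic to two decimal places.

p̂₁ = 703/1100 ≈ 0.63909, p̂₂ = 1013/1449 ≈ 0.69910.
Pooled p̂ = (703+1013)/(1100+1449) = 1716/2549 = 0.67321.
SE = √(p̂(1−p̂)(1/n₁+1/n₂)) = √(0.67321·0.32679·0.00159922) = √(0.000351829) = 0.01876.
z = (0.63909 − 0.69910)/0.01876 = -0.06001/0.01876 = -3.20.
p-value = P(Z > -3.199) ≈ 0.9993, so at α = 0.025 we fail to reject H₀.

z = -3.20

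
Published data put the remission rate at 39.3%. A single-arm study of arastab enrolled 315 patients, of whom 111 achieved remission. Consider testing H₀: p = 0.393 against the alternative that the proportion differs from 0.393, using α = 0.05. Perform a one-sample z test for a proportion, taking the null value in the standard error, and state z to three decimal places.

z = -1.476

p̂ = 111/315 = 0.35238.
Under H₀, SE = √(0.393·0.607/315) = √(0.000757305) = 0.02752.
z = (0.35238 − 0.393)/0.02752 = -0.04062/0.02752 = -1.476.
Two-sided p-value ≈ 2·Φ(−1.476) = 0.1399. With α = 0.05, fail to reject H₀.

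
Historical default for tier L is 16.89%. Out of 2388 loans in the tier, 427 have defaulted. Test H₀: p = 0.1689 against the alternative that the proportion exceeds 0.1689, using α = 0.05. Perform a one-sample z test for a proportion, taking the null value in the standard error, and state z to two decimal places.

p̂ = 427/2388 ≈ 0.1788.
Standard error under H₀: √(0.1689×0.8311/2388) = 0.0077.
z = (0.1788 − 0.1689)/0.0077 = 0.0099/0.0077 = 1.29.
p-value = P(Z > 1.293) ≈ 0.0981. With α = 0.05, fail to reject H₀.

z = 1.29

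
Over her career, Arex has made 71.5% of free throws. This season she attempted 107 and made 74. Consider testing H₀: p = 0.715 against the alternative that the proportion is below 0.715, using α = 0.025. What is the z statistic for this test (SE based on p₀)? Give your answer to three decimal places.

z = -0.536

p̂ = 74/107 ≈ 0.69159.
Standard error under H₀: √(0.715×0.285/107) = 0.04364.
z = (0.69159 − 0.715)/0.04364 = -0.02341/0.04364 = -0.536.
p-value = P(Z < -0.536) ≈ 0.2958; since p > α = 0.025, fail to reject H₀.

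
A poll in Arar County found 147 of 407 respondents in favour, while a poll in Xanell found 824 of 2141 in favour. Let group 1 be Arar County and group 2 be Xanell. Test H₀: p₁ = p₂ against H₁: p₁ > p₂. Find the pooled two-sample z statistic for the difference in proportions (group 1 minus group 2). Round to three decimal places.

p̂₁ = 147/407 = 0.36118, p̂₂ = 824/2141 = 0.38487.
Pooled p̂ = (147+824)/(407+2141) = 971/2548 = 0.38108.
SE = √(0.235859 × 0.00292407) = 0.02626.
z = (0.36118 − 0.38487)/0.02626 = -0.02369/0.02626 = -0.902.
p-value = P(Z > -0.902) ≈ 0.8165.

z = -0.902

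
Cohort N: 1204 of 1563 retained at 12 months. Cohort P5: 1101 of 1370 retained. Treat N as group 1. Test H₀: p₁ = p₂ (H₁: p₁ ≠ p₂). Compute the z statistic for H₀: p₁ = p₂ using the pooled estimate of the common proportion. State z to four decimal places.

p̂₁ = 1204/1563 = 0.770313, p̂₂ = 1101/1370 = 0.803650.
Pooled p̂ = (1204+1101)/(1563+1370) = 2305/2933 = 0.785885.
SE = √(p̂(1−p̂)(1/n₁+1/n₂)) = √(0.785885·0.214115·0.00136972) = √(0.000230483) = 0.015182.
z = (0.770313 − 0.803650)/0.015182 = -0.033337/0.015182 = -2.1958.

z = -2.1958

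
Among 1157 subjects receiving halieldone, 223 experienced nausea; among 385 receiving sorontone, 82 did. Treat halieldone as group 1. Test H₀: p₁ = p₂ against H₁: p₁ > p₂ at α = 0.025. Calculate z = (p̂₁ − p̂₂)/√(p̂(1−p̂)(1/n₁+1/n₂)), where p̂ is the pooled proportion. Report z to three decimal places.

p̂₁ = 223/1157 = 0.19274, p̂₂ = 82/385 = 0.21299.
Pooled p̂ = (223+82)/(1157+385) = 305/1542 = 0.19780.
SE = √(p̂(1−p̂)(1/n₁+1/n₂)) = √(0.19780·0.80220·0.00346171) = √(0.000549277) = 0.02344.
z = (0.19274 − 0.21299)/0.02344 = -0.02025/0.02344 = -0.864.
p-value = P(Z > -0.864) ≈ 0.8062, so at α = 0.025 we fail to reject H₀.

z = -0.864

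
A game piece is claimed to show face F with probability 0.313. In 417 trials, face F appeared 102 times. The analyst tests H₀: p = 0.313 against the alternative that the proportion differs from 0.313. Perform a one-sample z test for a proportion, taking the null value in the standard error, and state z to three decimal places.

z = -3.012

p̂ = 102/417 = 0.24460.
Standard error under H₀: √(0.313×0.687/417) = 0.02271.
z = (0.24460 − 0.313)/0.02271 = -0.06840/0.02271 = -3.012.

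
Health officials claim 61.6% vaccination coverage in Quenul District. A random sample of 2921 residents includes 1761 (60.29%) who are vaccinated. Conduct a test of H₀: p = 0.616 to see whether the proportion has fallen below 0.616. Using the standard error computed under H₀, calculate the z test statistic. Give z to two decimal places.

p̂ = 1761/2921 = 0.6029.
SE = √(p₀(1−p₀)/n) = √(0.23654/2921) = 0.0090.
z = (0.6029 − 0.616)/0.0090 = -0.0131/0.0090 = -1.46.
p-value = P(Z < -1.458) ≈ 0.0724.

z = -1.46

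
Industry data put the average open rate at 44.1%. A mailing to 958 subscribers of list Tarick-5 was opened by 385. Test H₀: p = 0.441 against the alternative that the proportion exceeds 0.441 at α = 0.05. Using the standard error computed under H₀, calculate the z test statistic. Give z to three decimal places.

p̂ = 385/958 = 0.40188.
SE = √(p₀(1−p₀)/n) = √(0.24652/958) = 0.01604.
z = (0.40188 − 0.441)/0.01604 = -0.03912/0.01604 = -2.439.
p-value = P(Z > -2.439) ≈ 0.9926, so at α = 0.05 we fail to reject H₀.

z = -2.439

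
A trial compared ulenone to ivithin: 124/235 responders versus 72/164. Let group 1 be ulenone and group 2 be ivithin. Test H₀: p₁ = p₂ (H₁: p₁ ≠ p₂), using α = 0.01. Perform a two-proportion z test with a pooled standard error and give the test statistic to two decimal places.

p̂₁ = 124/235 ≈ 0.5277, p̂₂ = 72/164 ≈ 0.4390.
Pooled p̂ = (124+72)/(235+164) = 196/399 = 0.4912.
SE = √(0.249923 × 0.0103529) = 0.0509.
z = (0.5277 − 0.4390)/0.0509 = 0.0887/0.0509 = 1.74.
Two-sided p-value ≈ 2·Φ(−1.742) = 0.0814; since p > α = 0.01, fail to reject H₀.

z = 1.74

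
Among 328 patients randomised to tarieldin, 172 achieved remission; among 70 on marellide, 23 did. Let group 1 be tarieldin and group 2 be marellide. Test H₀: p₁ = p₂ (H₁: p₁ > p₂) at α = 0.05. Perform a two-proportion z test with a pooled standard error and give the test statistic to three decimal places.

z = 2.975

p̂₁ = 172/328 ≈ 0.52439, p̂₂ = 23/70 ≈ 0.32857.
Pooled p̂ = (172+23)/(328+70) = 195/398 = 0.48995.
SE = √(0.249899 × 0.0173345) = 0.06582.
z = (0.52439 − 0.32857)/0.06582 = 0.19582/0.06582 = 2.975.
p-value = P(Z > 2.975) ≈ 0.0015, so at α = 0.05 we reject H₀.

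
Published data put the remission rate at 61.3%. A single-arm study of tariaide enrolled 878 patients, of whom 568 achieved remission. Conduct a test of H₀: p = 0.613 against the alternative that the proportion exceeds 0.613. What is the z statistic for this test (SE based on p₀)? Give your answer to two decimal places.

z = 2.06

p̂ = 568/878 ≈ 0.64692.
Standard error under H₀: √(0.613×0.387/878) = 0.01644.
z = (0.64692 − 0.613)/0.01644 = 0.03392/0.01644 = 2.06.
p-value = P(Z > 2.064) ≈ 0.0195.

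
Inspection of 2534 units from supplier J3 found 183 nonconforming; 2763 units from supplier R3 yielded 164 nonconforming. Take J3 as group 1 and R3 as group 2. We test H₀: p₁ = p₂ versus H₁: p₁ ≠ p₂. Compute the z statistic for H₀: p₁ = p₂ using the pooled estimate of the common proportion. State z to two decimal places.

p̂₁ = 183/2534 ≈ 0.07222, p̂₂ = 164/2763 ≈ 0.05936.
Pooled p̂ = (183+164)/(2534+2763) = 347/5297 = 0.06551.
SE = √(0.0612174 × 0.000756558) = 0.00681.
z = (0.07222 − 0.05936)/0.00681 = 0.01286/0.00681 = 1.89.
Two-sided p-value ≈ 2·Φ(−1.890) = 0.0588.

z = 1.89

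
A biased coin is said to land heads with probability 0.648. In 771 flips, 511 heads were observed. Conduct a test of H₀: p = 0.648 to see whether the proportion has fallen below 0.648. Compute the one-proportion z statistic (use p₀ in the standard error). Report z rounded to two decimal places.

z = 0.86

p̂ = 511/771 ≈ 0.6628.
Under H₀, SE = √(0.648·0.352/771) = √(0.000295844) = 0.0172.
z = (0.6628 − 0.648)/0.0172 = 0.0148/0.0172 = 0.86.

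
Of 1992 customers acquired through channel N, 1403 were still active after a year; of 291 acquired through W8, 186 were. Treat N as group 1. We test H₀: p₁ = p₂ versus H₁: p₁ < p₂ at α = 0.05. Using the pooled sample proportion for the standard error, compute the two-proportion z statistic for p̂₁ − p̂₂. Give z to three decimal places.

p̂₁ = 1403/1992 = 0.704317, p̂₂ = 186/291 = 0.639175.
Pooled p̂ = (1403+186)/(1992+291) = 1589/2283 = 0.696014.
SE = √(p̂(1−p̂)(1/n₁+1/n₂)) = √(0.696014·0.303986·0.00393843) = √(0.000833288) = 0.028867.
z = (0.704317 − 0.639175)/0.028867 = 0.065142/0.028867 = 2.257.
p-value = P(Z < 2.257) ≈ 0.9880. With α = 0.05, fail to reject H₀.

z = 2.257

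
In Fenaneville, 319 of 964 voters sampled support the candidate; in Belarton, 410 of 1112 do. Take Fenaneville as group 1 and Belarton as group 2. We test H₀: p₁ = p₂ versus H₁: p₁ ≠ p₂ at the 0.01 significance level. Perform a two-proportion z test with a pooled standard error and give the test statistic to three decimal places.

p̂₁ = 319/964 = 0.33091, p̂₂ = 410/1112 = 0.36871.
Pooled p̂ = (319+410)/(964+1112) = 729/2076 = 0.35116.
SE = √(p̂(1−p̂)(1/n₁+1/n₂)) = √(0.35116·0.64884·0.00193662) = √(0.000441251) = 0.02101.
z = (0.33091 − 0.36871)/0.02101 = -0.03780/0.02101 = -1.799.
p-value = 2·P(Z > 1.799) ≈ 0.0720; since p > α = 0.01, fail to reject H₀.

z = -1.799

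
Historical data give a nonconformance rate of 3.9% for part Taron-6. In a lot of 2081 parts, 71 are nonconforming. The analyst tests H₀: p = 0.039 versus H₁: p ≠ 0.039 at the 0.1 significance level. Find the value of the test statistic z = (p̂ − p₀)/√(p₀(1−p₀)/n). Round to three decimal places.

p̂ = 71/2081 ≈ 0.034118.
Under H₀, SE = √(0.039·0.961/2081) = √(1.80101e-05) = 0.004244.
z = (0.034118 − 0.039)/0.004244 = -0.004882/0.004244 = -1.150.
p-value = 2·P(Z > 1.150) ≈ 0.2500, so at α = 0.1 we fail to reject H₀.

z = -1.150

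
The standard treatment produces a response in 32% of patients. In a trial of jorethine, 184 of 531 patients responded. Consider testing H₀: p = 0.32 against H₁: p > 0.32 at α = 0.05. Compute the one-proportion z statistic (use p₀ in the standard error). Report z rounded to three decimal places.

z = 1.310

p̂ = 184/531 = 0.34652.
Under H₀, SE = √(0.32·0.68/531) = √(0.000409793) = 0.02024.
z = (0.34652 − 0.32)/0.02024 = 0.02652/0.02024 = 1.310.
p-value = P(Z > 1.310) ≈ 0.0951. With α = 0.05, fail to reject H₀.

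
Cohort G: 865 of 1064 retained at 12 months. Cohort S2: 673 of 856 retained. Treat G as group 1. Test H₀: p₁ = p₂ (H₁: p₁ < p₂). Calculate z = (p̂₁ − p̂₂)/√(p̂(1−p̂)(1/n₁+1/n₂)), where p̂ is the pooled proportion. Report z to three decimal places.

p̂₁ = 865/1064 ≈ 0.81297, p̂₂ = 673/856 ≈ 0.78621.
Pooled p̂ = (865+673)/(1064+856) = 1538/1920 = 0.80104.
SE = √(0.159374 × 0.00210807) = 0.01833.
z = (0.81297 − 0.78621)/0.01833 = 0.02676/0.01833 = 1.460.
p-value = P(Z < 1.460) ≈ 0.9278.

z = 1.460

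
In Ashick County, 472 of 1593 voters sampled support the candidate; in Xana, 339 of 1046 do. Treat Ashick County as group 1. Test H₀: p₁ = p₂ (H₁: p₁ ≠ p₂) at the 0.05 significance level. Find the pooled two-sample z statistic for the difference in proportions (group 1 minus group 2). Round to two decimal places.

p̂₁ = 472/1593 ≈ 0.2963, p̂₂ = 339/1046 ≈ 0.3241.
Pooled p̂ = (472+339)/(1593+1046) = 811/2639 = 0.3073.
SE = √(0.212872 × 0.00158377) = 0.0184.
z = (0.2963 − 0.3241)/0.0184 = -0.0278/0.0184 = -1.51.
p-value = 2·P(Z > 1.514) ≈ 0.1301, so at α = 0.05 we fail to reject H₀.

z = -1.51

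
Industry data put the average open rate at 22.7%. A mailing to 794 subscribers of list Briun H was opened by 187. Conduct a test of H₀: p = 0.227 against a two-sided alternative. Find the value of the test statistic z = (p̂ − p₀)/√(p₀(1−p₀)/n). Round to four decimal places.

z = 0.5729

p̂ = 187/794 ≈ 0.235516.
SE = √(p₀(1−p₀)/n) = √(0.17547/794) = 0.014866.
z = (0.235516 − 0.227)/0.014866 = 0.008516/0.014866 = 0.5729.
Two-sided p-value ≈ 2·Φ(−0.573) = 0.5667.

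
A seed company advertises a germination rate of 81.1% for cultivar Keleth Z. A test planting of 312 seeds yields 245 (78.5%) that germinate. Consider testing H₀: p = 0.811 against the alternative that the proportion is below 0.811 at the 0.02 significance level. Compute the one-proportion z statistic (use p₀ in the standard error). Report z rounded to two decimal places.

p̂ = 245/312 = 0.7853.
Under H₀, SE = √(0.811·0.189/312) = √(0.000491279) = 0.0222.
z = (0.7853 − 0.811)/0.0222 = -0.0257/0.0222 = -1.16.
p-value = P(Z < -1.161) ≈ 0.1227; since p > α = 0.02, fail to reject H₀.

z = -1.16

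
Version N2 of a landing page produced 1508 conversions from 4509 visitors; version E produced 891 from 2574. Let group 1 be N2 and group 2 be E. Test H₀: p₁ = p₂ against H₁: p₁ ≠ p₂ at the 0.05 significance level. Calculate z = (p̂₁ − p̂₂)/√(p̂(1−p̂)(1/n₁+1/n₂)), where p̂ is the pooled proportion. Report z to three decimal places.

z = -1.002

p̂₁ = 1508/4509 ≈ 0.33444, p̂₂ = 891/2574 ≈ 0.34615.
Pooled p̂ = (1508+891)/(4509+2574) = 2399/7083 = 0.33870.
SE = √(0.223982 × 0.000610279) = 0.01169.
z = (0.33444 − 0.34615)/0.01169 = -0.01171/0.01169 = -1.002.
Two-sided p-value ≈ 2·Φ(−1.002) = 0.3165. With α = 0.05, fail to reject H₀.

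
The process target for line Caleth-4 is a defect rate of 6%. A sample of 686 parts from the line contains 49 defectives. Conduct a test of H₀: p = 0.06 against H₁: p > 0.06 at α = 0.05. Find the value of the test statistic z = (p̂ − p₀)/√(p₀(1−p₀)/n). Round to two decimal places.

z = 1.26

p̂ = 49/686 = 0.07143.
Under H₀, SE = √(0.06·0.94/686) = √(8.22157e-05) = 0.00907.
z = (0.07143 − 0.06)/0.00907 = 0.01143/0.00907 = 1.26.
p-value = P(Z > 1.260) ≈ 0.1038; since p > α = 0.05, fail to reject H₀.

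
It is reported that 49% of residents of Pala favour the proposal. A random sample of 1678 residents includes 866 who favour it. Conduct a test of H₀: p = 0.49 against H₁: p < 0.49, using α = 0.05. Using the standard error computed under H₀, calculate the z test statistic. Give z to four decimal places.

p̂ = 866/1678 ≈ 0.516091.
Standard error under H₀: √(0.49×0.51/1678) = 0.012204.
z = (0.516091 − 0.49)/0.012204 = 0.026091/0.012204 = 2.1379.
p-value = P(Z < 2.138) ≈ 0.9837. With α = 0.05, fail to reject H₀.

z = 2.1379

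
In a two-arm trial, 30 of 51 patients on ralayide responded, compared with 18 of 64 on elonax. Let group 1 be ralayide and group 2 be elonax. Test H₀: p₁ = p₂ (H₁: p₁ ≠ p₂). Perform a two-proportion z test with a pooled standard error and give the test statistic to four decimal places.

p̂₁ = 30/51 ≈ 0.588235, p̂₂ = 18/64 ≈ 0.281250.
Pooled p̂ = (30+18)/(51+64) = 48/115 = 0.417391.
SE = √(0.243176 × 0.0352328) = 0.092562.
z = (0.588235 − 0.281250)/0.092562 = 0.306985/0.092562 = 3.3165.
p-value = 2·P(Z > 3.317) ≈ 0.0009.

z = 3.3165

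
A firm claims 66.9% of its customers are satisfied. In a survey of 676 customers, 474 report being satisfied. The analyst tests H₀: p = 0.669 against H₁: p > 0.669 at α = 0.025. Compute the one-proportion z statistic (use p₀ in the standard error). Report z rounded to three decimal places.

z = 1.778

p̂ = 474/676 = 0.70118.
Under H₀, SE = √(0.669·0.331/676) = √(0.000327572) = 0.01810.
z = (0.70118 − 0.669)/0.01810 = 0.03218/0.01810 = 1.778.
p-value = P(Z > 1.778) ≈ 0.0377, so at α = 0.025 we fail to reject H₀.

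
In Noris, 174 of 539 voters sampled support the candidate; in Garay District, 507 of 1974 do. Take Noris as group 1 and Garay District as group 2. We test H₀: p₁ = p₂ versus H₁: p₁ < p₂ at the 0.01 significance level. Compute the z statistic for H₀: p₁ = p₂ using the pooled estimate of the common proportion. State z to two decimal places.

z = 3.05

p̂₁ = 174/539 ≈ 0.32282, p̂₂ = 507/1974 ≈ 0.25684.
Pooled p̂ = (174+507)/(539+1974) = 681/2513 = 0.27099.
SE = √(0.197555 × 0.00236187) = 0.02160.
z = (0.32282 − 0.25684)/0.02160 = 0.06598/0.02160 = 3.05.
p-value = P(Z < 3.055) ≈ 0.9989. With α = 0.01, fail to reject H₀.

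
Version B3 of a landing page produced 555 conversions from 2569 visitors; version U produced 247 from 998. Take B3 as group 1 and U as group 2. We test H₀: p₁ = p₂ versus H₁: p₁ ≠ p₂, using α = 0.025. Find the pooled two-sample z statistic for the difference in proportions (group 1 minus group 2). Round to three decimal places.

z = -2.020

p̂₁ = 555/2569 ≈ 0.21604, p̂₂ = 247/998 ≈ 0.24749.
Pooled p̂ = (555+247)/(2569+998) = 802/3567 = 0.22484.
SE = √(p̂(1−p̂)(1/n₁+1/n₂)) = √(0.22484·0.77516·0.00139126) = √(0.000242478) = 0.01557.
z = (0.21604 − 0.24749)/0.01557 = -0.03145/0.01557 = -2.020.
Two-sided p-value ≈ 2·Φ(−2.020) = 0.0434, so at α = 0.025 we fail to reject H₀.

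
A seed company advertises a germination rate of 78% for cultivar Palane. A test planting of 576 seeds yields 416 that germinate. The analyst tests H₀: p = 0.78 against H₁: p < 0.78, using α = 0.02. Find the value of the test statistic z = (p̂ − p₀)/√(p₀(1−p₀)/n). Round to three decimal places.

z = -3.347

p̂ = 416/576 = 0.7222222.
Standard error under H₀: √(0.78×0.22/576) = 0.0172603.
z = (0.7222222 − 0.78)/0.0172603 = -0.0577778/0.0172603 = -3.347.
p-value = P(Z < -3.347) ≈ 0.0004, so at α = 0.02 we reject H₀.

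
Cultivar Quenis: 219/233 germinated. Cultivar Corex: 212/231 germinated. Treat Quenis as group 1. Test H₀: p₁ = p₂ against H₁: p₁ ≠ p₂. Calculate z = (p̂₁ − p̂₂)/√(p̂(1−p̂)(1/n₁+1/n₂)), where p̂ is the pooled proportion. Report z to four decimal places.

p̂₁ = 219/233 = 0.939914, p̂₂ = 212/231 = 0.917749.
Pooled p̂ = (219+212)/(233+231) = 431/464 = 0.928879.
SE = √(0.0660625 × 0.00862085) = 0.023865.
z = (0.939914 − 0.917749)/0.023865 = 0.022165/0.023865 = 0.9288.

z = 0.9288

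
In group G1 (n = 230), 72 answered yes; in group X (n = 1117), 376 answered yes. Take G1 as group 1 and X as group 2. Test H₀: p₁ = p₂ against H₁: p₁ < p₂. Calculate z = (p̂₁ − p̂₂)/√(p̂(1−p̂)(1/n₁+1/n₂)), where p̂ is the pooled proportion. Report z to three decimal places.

p̂₁ = 72/230 ≈ 0.31304, p̂₂ = 376/1117 ≈ 0.33662.
Pooled p̂ = (72+376)/(230+1117) = 448/1347 = 0.33259.
SE = √(p̂(1−p̂)(1/n₁+1/n₂)) = √(0.33259·0.66741·0.00524308) = √(0.00116383) = 0.03411.
z = (0.31304 − 0.33662)/0.03411 = -0.02358/0.03411 = -0.691.

z = -0.691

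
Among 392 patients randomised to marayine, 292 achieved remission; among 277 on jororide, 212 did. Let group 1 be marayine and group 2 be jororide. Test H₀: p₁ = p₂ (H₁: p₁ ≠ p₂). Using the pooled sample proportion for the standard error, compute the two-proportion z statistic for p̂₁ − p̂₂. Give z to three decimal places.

p̂₁ = 292/392 ≈ 0.74490, p̂₂ = 212/277 ≈ 0.76534.
Pooled p̂ = (292+212)/(392+277) = 504/669 = 0.75336.
SE = √(0.185807 × 0.00616113) = 0.03383.
z = (0.74490 − 0.76534)/0.03383 = -0.02044/0.03383 = -0.604.
Two-sided p-value ≈ 2·Φ(−0.604) = 0.5457.

z = -0.604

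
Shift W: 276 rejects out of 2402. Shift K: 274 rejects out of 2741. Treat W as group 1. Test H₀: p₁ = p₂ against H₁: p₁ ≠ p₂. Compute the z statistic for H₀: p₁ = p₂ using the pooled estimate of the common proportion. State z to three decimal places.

p̂₁ = 276/2402 ≈ 0.114904, p̂₂ = 274/2741 ≈ 0.099964.
Pooled p̂ = (276+274)/(2402+2741) = 550/5143 = 0.106941.
SE = √(p̂(1−p̂)(1/n₁+1/n₂)) = √(0.106941·0.893059·0.00078115) = √(7.46037e-05) = 0.008637.
z = (0.114904 − 0.099964)/0.008637 = 0.014940/0.008637 = 1.730.

z = 1.730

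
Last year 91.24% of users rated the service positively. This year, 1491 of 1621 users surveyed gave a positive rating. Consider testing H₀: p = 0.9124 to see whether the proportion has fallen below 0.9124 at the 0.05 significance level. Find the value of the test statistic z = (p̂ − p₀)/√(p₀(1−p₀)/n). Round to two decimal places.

p̂ = 1491/1621 ≈ 0.91980.
SE = √(p₀(1−p₀)/n) = √(0.079926/1621) = 0.00702.
z = (0.91980 − 0.9124)/0.00702 = 0.00740/0.00702 = 1.05.
p-value = P(Z < 1.054) ≈ 0.8541. With α = 0.05, fail to reject H₀.

z = 1.05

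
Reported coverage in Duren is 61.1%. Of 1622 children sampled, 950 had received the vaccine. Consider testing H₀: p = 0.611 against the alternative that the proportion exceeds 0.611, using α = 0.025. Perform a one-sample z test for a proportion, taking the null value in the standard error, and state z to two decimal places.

z = -2.09

p̂ = 950/1622 = 0.5857.
Under H₀, SE = √(0.611·0.389/1622) = √(0.000146535) = 0.0121.
z = (0.5857 − 0.611)/0.0121 = -0.0253/0.0121 = -2.09.
p-value = P(Z > -2.090) ≈ 0.9817; since p > α = 0.025, fail to reject H₀.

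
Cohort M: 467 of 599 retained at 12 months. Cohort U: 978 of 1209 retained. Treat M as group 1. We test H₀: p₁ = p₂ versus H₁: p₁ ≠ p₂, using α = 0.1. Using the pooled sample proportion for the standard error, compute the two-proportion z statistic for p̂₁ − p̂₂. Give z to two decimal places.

p̂₁ = 467/599 = 0.7796, p̂₂ = 978/1209 = 0.8089.
Pooled p̂ = (467+978)/(599+1209) = 1445/1808 = 0.7992.
SE = √(0.160464 × 0.00249658) = 0.0200.
z = (0.7796 − 0.8089)/0.0200 = -0.0293/0.0200 = -1.46.
p-value = 2·P(Z > 1.464) ≈ 0.1432; since p > α = 0.1, fail to reject H₀.

z = -1.46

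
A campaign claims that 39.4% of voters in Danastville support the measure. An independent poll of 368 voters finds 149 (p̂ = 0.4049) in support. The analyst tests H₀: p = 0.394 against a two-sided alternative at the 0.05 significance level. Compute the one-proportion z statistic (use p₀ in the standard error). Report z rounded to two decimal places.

z = 0.43

p̂ = 149/368 = 0.4049.
SE = √(p₀(1−p₀)/n) = √(0.23876/368) = 0.0255.
z = (0.4049 − 0.394)/0.0255 = 0.0109/0.0255 = 0.43.
Two-sided p-value ≈ 2·Φ(−0.428) = 0.6690, so at α = 0.05 we fail to reject H₀.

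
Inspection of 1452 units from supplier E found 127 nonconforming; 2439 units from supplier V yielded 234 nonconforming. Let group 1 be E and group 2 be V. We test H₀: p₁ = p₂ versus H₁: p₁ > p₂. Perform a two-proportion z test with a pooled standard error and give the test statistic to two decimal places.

z = -0.88

p̂₁ = 127/1452 ≈ 0.0875, p̂₂ = 234/2439 ≈ 0.0959.
Pooled p̂ = (127+234)/(1452+2439) = 361/3891 = 0.0928.
SE = √(0.0841704 × 0.00109871) = 0.0096.
z = (0.0875 − 0.0959)/0.0096 = -0.0084/0.0096 = -0.88.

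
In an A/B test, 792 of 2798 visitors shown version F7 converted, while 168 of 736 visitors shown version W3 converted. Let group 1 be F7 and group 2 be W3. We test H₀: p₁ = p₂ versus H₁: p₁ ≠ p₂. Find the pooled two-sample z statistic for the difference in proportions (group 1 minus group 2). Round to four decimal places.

p̂₁ = 792/2798 ≈ 0.2830593, p̂₂ = 168/736 ≈ 0.2282609.
Pooled p̂ = (792+168)/(2798+736) = 960/3534 = 0.2716469.
SE = √(p̂(1−p̂)(1/n₁+1/n₂)) = √(0.2716469·0.7283531·0.00171609) = √(0.000339537) = 0.0184265.
z = (0.2830593 − 0.2282609)/0.0184265 = 0.0547984/0.0184265 = 2.9739.

z = 2.9739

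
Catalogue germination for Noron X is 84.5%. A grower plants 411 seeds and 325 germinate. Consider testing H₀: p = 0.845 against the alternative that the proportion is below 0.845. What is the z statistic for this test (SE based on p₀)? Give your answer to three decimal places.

z = -3.039

p̂ = 325/411 ≈ 0.79075.
Under H₀, SE = √(0.845·0.155/411) = √(0.000318674) = 0.01785.
z = (0.79075 − 0.845)/0.01785 = -0.05425/0.01785 = -3.039.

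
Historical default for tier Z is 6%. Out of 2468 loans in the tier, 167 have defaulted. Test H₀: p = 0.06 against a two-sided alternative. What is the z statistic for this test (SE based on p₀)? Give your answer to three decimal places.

z = 1.604

p̂ = 167/2468 ≈ 0.067666.
Standard error under H₀: √(0.06×0.94/2468) = 0.004780.
z = (0.067666 − 0.06)/0.004780 = 0.007666/0.004780 = 1.604.
Two-sided p-value ≈ 2·Φ(−1.604) = 0.1088.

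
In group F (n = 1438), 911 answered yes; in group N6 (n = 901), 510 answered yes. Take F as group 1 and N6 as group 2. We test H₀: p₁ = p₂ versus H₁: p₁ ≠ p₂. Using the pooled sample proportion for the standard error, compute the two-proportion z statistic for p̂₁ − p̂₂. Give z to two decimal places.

p̂₁ = 911/1438 ≈ 0.63352, p̂₂ = 510/901 ≈ 0.56604.
Pooled p̂ = (911+510)/(1438+901) = 1421/2339 = 0.60752.
SE = √(p̂(1−p̂)(1/n₁+1/n₂)) = √(0.60752·0.39248·0.00180529) = √(0.00043045) = 0.02075.
z = (0.63352 − 0.56604)/0.02075 = 0.06748/0.02075 = 3.25.

z = 3.25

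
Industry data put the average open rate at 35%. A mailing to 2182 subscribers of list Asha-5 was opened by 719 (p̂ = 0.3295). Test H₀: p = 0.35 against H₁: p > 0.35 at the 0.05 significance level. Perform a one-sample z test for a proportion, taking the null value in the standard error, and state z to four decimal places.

p̂ = 719/2182 = 0.329514.
Under H₀, SE = √(0.35·0.65/2182) = √(0.000104262) = 0.010211.
z = (0.329514 − 0.35)/0.010211 = -0.020486/0.010211 = -2.0063.
p-value = P(Z > -2.006) ≈ 0.9776; since p > α = 0.05, fail to reject H₀.

z = -2.0063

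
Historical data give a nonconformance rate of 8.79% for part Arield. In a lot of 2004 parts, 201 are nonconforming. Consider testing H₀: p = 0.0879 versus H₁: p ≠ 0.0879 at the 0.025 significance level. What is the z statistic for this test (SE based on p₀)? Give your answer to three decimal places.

p̂ = 201/2004 ≈ 0.100299.
Under H₀, SE = √(0.0879·0.9121/2004) = √(4.00068e-05) = 0.006325.
z = (0.100299 − 0.0879)/0.006325 = 0.012399/0.006325 = 1.960.
Two-sided p-value ≈ 2·Φ(−1.960) = 0.0500, so at α = 0.025 we fail to reject H₀.

z = 1.960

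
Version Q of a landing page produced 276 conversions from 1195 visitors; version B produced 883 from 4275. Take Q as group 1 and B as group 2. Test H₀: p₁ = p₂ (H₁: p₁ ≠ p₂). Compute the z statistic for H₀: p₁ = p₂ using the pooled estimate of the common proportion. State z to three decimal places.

z = 1.826

p̂₁ = 276/1195 = 0.23096, p̂₂ = 883/4275 = 0.20655.
Pooled p̂ = (276+883)/(1195+4275) = 1159/5470 = 0.21188.
SE = √(p̂(1−p̂)(1/n₁+1/n₂)) = √(0.21188·0.78812·0.00107074) = √(0.000178801) = 0.01337.
z = (0.23096 − 0.20655)/0.01337 = 0.02441/0.01337 = 1.826.
p-value = 2·P(Z > 1.826) ≈ 0.0679.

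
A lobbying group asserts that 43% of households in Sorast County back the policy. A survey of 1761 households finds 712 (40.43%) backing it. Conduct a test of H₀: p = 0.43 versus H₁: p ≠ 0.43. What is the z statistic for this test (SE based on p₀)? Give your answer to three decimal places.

z = -2.177

p̂ = 712/1761 = 0.404316.
SE = √(p₀(1−p₀)/n) = √(0.2451/1761) = 0.011798.
z = (0.404316 − 0.43)/0.011798 = -0.025684/0.011798 = -2.177.
p-value = 2·P(Z > 2.177) ≈ 0.0295.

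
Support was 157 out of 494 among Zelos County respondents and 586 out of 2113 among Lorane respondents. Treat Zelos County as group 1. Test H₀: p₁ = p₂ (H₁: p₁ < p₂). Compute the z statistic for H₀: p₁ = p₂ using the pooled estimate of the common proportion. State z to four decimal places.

p̂₁ = 157/494 = 0.317814, p̂₂ = 586/2113 = 0.277331.
Pooled p̂ = (157+586)/(494+2113) = 743/2607 = 0.285002.
SE = √(p̂(1−p̂)(1/n₁+1/n₂)) = √(0.285002·0.714998·0.00249755) = √(0.000508941) = 0.022560.
z = (0.317814 − 0.277331)/0.022560 = 0.040483/0.022560 = 1.7945.
p-value = P(Z < 1.794) ≈ 0.9636.

z = 1.7945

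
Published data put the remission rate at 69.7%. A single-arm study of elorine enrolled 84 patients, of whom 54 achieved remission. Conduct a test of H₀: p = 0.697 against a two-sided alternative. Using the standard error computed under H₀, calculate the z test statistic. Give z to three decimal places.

p̂ = 54/84 ≈ 0.64286.
Under H₀, SE = √(0.697·0.303/84) = √(0.00251418) = 0.05014.
z = (0.64286 − 0.697)/0.05014 = -0.05414/0.05014 = -1.080.
p-value = 2·P(Z > 1.080) ≈ 0.2802.

z = -1.080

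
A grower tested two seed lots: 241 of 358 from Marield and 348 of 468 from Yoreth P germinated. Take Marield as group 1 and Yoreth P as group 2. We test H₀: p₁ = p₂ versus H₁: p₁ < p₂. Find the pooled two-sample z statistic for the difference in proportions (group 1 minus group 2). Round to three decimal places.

z = -2.217

p̂₁ = 241/358 = 0.67318, p̂₂ = 348/468 = 0.74359.
Pooled p̂ = (241+348)/(358+468) = 589/826 = 0.71308.
SE = √(p̂(1−p̂)(1/n₁+1/n₂)) = √(0.71308·0.28692·0.00493005) = √(0.00100868) = 0.03176.
z = (0.67318 − 0.74359)/0.03176 = -0.07041/0.03176 = -2.217.
p-value = P(Z < -2.217) ≈ 0.0133.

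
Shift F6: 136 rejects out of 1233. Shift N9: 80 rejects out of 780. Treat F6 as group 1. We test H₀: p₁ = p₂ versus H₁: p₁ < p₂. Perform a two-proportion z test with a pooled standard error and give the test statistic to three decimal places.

z = 0.546

p̂₁ = 136/1233 = 0.110300, p̂₂ = 80/780 = 0.102564.
Pooled p̂ = (136+80)/(1233+780) = 216/2013 = 0.107303.
SE = √(p̂(1−p̂)(1/n₁+1/n₂)) = √(0.107303·0.892697·0.00209308) = √(0.000200494) = 0.014160.
z = (0.110300 − 0.102564)/0.014160 = 0.007736/0.014160 = 0.546.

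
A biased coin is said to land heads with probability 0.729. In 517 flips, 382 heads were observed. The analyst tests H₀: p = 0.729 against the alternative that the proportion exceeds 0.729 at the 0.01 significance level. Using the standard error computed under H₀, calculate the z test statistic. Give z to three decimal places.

z = 0.505

p̂ = 382/517 ≈ 0.73888.
SE = √(p₀(1−p₀)/n) = √(0.19756/517) = 0.01955.
z = (0.73888 − 0.729)/0.01955 = 0.00988/0.01955 = 0.505.
p-value = P(Z > 0.505) ≈ 0.3067; since p > α = 0.01, fail to reject H₀.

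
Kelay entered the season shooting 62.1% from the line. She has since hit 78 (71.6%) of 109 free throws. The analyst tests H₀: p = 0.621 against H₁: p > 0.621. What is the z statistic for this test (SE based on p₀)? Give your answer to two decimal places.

z = 2.04

p̂ = 78/109 ≈ 0.71560.
Under H₀, SE = √(0.621·0.379/109) = √(0.00215926) = 0.04647.
z = (0.71560 − 0.621)/0.04647 = 0.09460/0.04647 = 2.04.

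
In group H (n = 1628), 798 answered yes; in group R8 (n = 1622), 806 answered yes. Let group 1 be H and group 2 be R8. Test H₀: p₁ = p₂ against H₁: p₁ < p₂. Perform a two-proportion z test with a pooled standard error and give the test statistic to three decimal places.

z = -0.385

p̂₁ = 798/1628 ≈ 0.49017, p̂₂ = 806/1622 ≈ 0.49692.
Pooled p̂ = (798+806)/(1628+1622) = 1604/3250 = 0.49354.
SE = √(p̂(1−p̂)(1/n₁+1/n₂)) = √(0.49354·0.50646·0.00123077) = √(0.000307642) = 0.01754.
z = (0.49017 − 0.49692)/0.01754 = -0.00675/0.01754 = -0.385.
p-value = P(Z < -0.385) ≈ 0.3503.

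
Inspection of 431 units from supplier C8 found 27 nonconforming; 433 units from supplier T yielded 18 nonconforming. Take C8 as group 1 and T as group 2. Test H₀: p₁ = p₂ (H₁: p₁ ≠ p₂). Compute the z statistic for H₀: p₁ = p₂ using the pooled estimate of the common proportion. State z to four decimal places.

p̂₁ = 27/431 = 0.0626450, p̂₂ = 18/433 = 0.0415704.
Pooled p̂ = (27+18)/(431+433) = 45/864 = 0.0520833.
SE = √(p̂(1−p̂)(1/n₁+1/n₂)) = √(0.0520833·0.9479167·0.00462965) = √(0.000228569) = 0.0151185.
z = (0.0626450 − 0.0415704)/0.0151185 = 0.0210746/0.0151185 = 1.3940.

z = 1.3940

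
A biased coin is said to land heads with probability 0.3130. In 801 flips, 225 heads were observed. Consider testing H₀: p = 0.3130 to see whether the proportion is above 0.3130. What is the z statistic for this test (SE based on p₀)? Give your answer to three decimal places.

z = -1.959

p̂ = 225/801 = 0.280899.
Under H₀, SE = √(0.313·0.687/801) = √(0.000268453) = 0.016385.
z = (0.280899 − 0.313)/0.016385 = -0.032101/0.016385 = -1.959.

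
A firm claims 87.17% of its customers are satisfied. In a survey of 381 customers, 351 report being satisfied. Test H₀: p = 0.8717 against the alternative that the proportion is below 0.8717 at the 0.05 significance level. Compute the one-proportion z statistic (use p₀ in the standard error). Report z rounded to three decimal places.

p̂ = 351/381 ≈ 0.92126.
SE = √(p₀(1−p₀)/n) = √(0.11184/381) = 0.01713.
z = (0.92126 − 0.8717)/0.01713 = 0.04956/0.01713 = 2.893.
p-value = P(Z < 2.893) ≈ 0.9981. With α = 0.05, fail to reject H₀.

z = 2.893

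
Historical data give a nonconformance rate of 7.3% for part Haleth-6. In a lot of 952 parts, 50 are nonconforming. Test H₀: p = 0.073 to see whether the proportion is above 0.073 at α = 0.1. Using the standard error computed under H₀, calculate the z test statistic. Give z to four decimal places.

z = -2.4290

p̂ = 50/952 = 0.052521.
Under H₀, SE = √(0.073·0.927/952) = √(7.1083e-05) = 0.008431.
z = (0.052521 − 0.073)/0.008431 = -0.020479/0.008431 = -2.4290.
p-value = P(Z > -2.429) ≈ 0.9924. With α = 0.1, fail to reject H₀.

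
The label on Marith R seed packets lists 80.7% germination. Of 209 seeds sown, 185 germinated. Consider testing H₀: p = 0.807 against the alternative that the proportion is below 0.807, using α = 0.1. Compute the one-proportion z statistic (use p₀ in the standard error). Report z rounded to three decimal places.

z = 2.863

p̂ = 185/209 ≈ 0.88517.
Standard error under H₀: √(0.807×0.193/209) = 0.02730.
z = (0.88517 − 0.807)/0.02730 = 0.07817/0.02730 = 2.863.
p-value = P(Z < 2.863) ≈ 0.9979, so at α = 0.1 we fail to reject H₀.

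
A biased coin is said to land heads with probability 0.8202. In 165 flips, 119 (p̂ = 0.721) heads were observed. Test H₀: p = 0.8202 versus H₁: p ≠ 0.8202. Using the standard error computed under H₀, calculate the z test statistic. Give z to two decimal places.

p̂ = 119/165 = 0.7212.
Standard error under H₀: √(0.8202×0.1798/165) = 0.0299.
z = (0.7212 − 0.8202)/0.0299 = -0.0990/0.0299 = -3.31.

z = -3.31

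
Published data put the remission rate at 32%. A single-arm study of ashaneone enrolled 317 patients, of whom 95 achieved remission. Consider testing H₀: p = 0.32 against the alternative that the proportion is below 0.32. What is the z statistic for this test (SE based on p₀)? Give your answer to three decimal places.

p̂ = 95/317 = 0.299685.
SE = √(p₀(1−p₀)/n) = √(0.2176/317) = 0.026200.
z = (0.299685 − 0.32)/0.026200 = -0.020315/0.026200 = -0.775.
p-value = P(Z < -0.775) ≈ 0.2191.

z = -0.775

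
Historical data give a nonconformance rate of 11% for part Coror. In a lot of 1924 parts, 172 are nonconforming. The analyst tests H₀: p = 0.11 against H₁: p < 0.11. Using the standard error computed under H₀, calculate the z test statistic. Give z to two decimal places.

p̂ = 172/1924 ≈ 0.08940.
SE = √(p₀(1−p₀)/n) = √(0.0979/1924) = 0.00713.
z = (0.08940 − 0.11)/0.00713 = -0.02060/0.00713 = -2.89.

z = -2.89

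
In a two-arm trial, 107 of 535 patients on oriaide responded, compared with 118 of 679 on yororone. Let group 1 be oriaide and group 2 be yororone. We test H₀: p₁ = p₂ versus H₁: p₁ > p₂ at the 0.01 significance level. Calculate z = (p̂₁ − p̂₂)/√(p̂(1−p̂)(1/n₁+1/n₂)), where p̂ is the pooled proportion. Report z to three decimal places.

p̂₁ = 107/535 = 0.20000, p̂₂ = 118/679 = 0.17378.
Pooled p̂ = (107+118)/(535+679) = 225/1214 = 0.18534.
SE = √(p̂(1−p̂)(1/n₁+1/n₂)) = √(0.18534·0.81466·0.00334191) = √(0.000504588) = 0.02246.
z = (0.20000 − 0.17378)/0.02246 = 0.02622/0.02246 = 1.167.
p-value = P(Z > 1.167) ≈ 0.1216, so at α = 0.01 we fail to reject H₀.

z = 1.167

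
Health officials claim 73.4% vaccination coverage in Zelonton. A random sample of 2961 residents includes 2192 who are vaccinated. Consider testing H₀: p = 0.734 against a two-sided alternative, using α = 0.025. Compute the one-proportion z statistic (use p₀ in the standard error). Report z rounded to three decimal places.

z = 0.775

p̂ = 2192/2961 = 0.74029.
Standard error under H₀: √(0.734×0.266/2961) = 0.00812.
z = (0.74029 − 0.734)/0.00812 = 0.00629/0.00812 = 0.775.
Two-sided p-value ≈ 2·Φ(−0.775) = 0.4385; since p > α = 0.025, fail to reject H₀.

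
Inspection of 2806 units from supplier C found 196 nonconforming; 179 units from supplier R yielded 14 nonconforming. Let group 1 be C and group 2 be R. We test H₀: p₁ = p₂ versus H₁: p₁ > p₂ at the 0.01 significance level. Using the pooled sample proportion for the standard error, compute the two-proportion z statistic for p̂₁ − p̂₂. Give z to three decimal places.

p̂₁ = 196/2806 = 0.06985, p̂₂ = 14/179 = 0.07821.
Pooled p̂ = (196+14)/(2806+179) = 210/2985 = 0.07035.
SE = √(p̂(1−p̂)(1/n₁+1/n₂)) = √(0.07035·0.92965·0.00594297) = √(0.000388685) = 0.01972.
z = (0.06985 − 0.07821)/0.01972 = -0.00836/0.01972 = -0.424.
p-value = P(Z > -0.424) ≈ 0.6643; since p > α = 0.01, fail to reject H₀.

z = -0.424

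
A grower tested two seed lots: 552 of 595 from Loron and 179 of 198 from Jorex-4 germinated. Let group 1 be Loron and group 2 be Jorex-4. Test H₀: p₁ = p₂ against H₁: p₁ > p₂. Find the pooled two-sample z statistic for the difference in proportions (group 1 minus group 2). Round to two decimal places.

p̂₁ = 552/595 ≈ 0.9277, p̂₂ = 179/198 ≈ 0.9040.
Pooled p̂ = (552+179)/(595+198) = 731/793 = 0.9218.
SE = √(p̂(1−p̂)(1/n₁+1/n₂)) = √(0.9218·0.0782·0.00673118) = √(0.000485125) = 0.0220.
z = (0.9277 − 0.9040)/0.0220 = 0.0237/0.0220 = 1.08.

z = 1.08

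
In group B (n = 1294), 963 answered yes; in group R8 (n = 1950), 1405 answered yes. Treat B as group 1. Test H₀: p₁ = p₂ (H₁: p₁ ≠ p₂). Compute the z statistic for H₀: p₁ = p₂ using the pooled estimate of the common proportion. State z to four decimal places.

z = 1.4882

p̂₁ = 963/1294 ≈ 0.744204, p̂₂ = 1405/1950 ≈ 0.720513.
Pooled p̂ = (963+1405)/(1294+1950) = 2368/3244 = 0.729963.
SE = √(p̂(1−p̂)(1/n₁+1/n₂)) = √(0.729963·0.270037·0.00128562) = √(0.000253417) = 0.015919.
z = (0.744204 − 0.720513)/0.015919 = 0.023691/0.015919 = 1.4882.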